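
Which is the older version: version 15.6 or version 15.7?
version 15.6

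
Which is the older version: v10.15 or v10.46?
v10.15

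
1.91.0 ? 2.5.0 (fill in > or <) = <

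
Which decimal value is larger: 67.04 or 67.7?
67.7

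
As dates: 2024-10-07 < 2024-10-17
True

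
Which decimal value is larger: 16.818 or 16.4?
16.818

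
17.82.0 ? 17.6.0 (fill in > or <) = >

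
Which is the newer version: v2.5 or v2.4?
v2.5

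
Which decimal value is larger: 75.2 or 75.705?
75.705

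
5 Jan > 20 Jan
False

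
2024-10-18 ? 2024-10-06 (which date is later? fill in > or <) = >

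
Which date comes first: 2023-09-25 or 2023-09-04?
2023-09-04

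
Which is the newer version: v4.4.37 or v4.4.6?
v4.4.37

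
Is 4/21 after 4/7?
Yes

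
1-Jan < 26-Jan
True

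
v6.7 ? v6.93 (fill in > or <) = <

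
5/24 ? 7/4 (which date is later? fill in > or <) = <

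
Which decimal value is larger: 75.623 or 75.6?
75.623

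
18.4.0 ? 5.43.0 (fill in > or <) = >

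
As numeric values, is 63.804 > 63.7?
True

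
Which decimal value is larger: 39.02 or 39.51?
39.51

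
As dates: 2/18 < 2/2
False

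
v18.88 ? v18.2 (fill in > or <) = >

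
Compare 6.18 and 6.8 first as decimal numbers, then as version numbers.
As decimals: 6.18 < 6.8. As versions: v6.18 > v6.8 (minor version 18 > 8).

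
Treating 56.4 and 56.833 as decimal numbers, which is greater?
56.833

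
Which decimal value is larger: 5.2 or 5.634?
5.634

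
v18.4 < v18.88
True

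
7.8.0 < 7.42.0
True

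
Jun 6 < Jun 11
True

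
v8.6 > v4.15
True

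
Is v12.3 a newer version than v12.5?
No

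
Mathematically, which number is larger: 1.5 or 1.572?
1.572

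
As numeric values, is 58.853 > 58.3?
True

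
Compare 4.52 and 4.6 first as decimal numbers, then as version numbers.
As decimals: 4.52 < 4.6. As versions: v4.52 > v4.6 (minor version 52 > 6).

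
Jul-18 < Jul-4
False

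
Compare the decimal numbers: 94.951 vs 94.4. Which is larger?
94.951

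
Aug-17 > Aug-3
True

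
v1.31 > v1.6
True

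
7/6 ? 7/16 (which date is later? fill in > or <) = <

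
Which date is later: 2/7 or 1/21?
2/7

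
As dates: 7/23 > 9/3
False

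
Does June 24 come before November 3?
Yes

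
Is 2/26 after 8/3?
No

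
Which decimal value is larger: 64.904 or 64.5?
64.904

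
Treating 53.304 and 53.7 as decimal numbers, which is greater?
53.7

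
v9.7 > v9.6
True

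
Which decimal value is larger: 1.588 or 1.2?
1.588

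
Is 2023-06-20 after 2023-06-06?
Yes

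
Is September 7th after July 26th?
Yes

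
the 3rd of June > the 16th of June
False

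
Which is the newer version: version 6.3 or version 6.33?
version 6.33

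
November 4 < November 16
True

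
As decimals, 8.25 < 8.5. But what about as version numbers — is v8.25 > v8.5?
True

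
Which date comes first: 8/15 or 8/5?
8/5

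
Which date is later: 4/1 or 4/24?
4/24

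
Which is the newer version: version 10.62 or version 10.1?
version 10.62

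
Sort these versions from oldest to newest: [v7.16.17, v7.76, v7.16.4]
[v7.16.4, v7.16.17, v7.76]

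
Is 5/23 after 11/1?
No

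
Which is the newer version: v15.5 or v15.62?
v15.62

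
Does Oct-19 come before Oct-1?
No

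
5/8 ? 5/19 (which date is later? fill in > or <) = <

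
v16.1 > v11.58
True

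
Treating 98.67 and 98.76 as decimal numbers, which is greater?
98.76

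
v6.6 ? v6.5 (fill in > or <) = >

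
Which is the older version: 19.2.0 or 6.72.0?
6.72.0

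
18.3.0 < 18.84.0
True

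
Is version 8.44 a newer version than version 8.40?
Yes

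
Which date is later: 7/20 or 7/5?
7/20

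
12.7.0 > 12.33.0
False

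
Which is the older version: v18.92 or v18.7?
v18.7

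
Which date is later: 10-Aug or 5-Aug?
10-Aug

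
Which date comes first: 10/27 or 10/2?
10/2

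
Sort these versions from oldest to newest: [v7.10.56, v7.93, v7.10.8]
[v7.10.8, v7.10.56, v7.93]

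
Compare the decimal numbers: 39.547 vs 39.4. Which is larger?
39.547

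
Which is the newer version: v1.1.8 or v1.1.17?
v1.1.17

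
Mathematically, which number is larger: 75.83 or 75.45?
75.83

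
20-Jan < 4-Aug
True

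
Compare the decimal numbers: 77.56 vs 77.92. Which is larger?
77.92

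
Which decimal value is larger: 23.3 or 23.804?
23.804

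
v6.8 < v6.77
True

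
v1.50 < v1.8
False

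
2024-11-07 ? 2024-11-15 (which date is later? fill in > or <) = <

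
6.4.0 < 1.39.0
False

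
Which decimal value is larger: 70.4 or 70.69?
70.69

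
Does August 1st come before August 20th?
Yes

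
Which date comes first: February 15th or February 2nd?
February 2nd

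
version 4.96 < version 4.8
False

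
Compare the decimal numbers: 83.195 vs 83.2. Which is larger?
83.2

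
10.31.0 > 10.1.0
True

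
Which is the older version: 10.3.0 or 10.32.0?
10.3.0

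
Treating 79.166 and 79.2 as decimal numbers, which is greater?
79.2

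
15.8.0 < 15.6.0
False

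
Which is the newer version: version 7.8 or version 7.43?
version 7.43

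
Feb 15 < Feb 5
False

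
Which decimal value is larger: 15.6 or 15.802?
15.802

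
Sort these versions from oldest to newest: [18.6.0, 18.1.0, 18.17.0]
[18.1.0, 18.6.0, 18.17.0]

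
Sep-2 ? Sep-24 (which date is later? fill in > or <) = <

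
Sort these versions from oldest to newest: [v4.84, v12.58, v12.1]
[v4.84, v12.1, v12.58]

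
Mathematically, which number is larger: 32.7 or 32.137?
32.7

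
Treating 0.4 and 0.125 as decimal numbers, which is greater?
0.4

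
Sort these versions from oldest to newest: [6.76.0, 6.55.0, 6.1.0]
[6.1.0, 6.55.0, 6.76.0]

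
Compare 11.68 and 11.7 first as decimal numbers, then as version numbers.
As decimals: 11.68 < 11.7. As versions: v11.68 > v11.7 (minor version 68 > 7).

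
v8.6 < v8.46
True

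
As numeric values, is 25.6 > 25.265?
True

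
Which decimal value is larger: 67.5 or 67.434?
67.5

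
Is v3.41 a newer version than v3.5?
Yes. Version numbers are compared segment by segment as integers, not as decimals: minor version 41 > 5, so v3.41 > v3.5 (even though the decimal 3.41 < 3.5).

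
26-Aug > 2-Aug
True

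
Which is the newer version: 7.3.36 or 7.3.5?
7.3.36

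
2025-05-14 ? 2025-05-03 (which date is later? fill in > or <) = >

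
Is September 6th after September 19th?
No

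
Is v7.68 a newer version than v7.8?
Yes. Version numbers are compared segment by segment as integers, not as decimals: minor version 68 > 8, so v7.68 > v7.8 (even though the decimal 7.68 < 7.8).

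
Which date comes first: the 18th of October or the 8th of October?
the 8th of October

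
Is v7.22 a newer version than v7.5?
Yes. Version numbers are compared segment by segment as integers, not as decimals: minor version 22 > 5, so v7.22 > v7.5 (even though the decimal 7.22 < 7.5).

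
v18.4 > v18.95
False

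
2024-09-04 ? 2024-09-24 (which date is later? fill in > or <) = <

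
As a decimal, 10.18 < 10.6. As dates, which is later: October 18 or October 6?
October 18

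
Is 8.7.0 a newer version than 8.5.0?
Yes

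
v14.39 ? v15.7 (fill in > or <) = <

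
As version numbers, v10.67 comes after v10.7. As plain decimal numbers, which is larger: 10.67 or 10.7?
10.7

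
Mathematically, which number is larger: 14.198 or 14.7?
14.7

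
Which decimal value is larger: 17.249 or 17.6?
17.6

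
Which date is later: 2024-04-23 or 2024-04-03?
2024-04-23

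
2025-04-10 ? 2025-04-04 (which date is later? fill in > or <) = >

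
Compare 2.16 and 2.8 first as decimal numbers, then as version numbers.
As decimals: 2.16 < 2.8. As versions: v2.16 > v2.8 (minor version 16 > 8).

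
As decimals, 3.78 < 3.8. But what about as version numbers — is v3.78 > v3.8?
True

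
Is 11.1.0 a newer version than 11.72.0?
No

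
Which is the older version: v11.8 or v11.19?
v11.8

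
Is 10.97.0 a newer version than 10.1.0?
Yes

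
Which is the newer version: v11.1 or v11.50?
v11.50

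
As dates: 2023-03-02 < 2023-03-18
True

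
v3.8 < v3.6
False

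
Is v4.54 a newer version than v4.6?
Yes. Version numbers are compared segment by segment as integers, not as decimals: minor version 54 > 6, so v4.54 > v4.6 (even though the decimal 4.54 < 4.6).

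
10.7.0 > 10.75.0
False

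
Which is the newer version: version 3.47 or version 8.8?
version 8.8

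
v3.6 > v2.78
True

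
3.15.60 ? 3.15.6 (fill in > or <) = >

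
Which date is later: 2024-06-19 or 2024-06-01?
2024-06-19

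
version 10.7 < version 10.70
True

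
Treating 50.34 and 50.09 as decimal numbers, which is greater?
50.34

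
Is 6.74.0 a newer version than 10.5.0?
No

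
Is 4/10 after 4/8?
Yes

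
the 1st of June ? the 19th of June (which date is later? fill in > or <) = <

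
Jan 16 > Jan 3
True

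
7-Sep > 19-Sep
False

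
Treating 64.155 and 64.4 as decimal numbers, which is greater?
64.4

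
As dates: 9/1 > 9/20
False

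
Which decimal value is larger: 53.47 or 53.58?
53.58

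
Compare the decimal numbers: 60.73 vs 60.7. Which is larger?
60.73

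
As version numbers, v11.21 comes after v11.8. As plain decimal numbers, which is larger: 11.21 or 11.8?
11.8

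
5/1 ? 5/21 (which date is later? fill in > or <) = <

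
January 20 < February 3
True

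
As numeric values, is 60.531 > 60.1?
True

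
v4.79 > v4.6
True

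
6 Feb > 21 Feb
False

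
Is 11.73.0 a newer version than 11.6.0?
Yes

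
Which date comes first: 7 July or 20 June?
20 June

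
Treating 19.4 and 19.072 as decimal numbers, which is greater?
19.4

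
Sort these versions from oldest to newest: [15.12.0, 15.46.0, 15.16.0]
[15.12.0, 15.16.0, 15.46.0]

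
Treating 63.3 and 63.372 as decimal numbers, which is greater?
63.372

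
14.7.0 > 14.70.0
False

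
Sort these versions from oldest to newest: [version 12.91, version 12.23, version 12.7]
[version 12.7, version 12.23, version 12.91]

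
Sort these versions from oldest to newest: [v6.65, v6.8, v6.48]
[v6.8, v6.48, v6.65]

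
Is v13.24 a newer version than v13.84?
No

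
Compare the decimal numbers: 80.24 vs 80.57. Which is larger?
80.57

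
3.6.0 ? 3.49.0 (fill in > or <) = <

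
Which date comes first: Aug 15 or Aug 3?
Aug 3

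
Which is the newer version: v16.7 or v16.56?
v16.56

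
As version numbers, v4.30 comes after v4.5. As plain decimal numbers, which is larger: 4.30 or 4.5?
4.5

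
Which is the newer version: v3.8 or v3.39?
v3.39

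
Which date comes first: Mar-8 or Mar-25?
Mar-8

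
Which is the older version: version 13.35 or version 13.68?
version 13.35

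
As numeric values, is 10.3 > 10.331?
False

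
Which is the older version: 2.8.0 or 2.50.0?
2.8.0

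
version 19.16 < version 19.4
False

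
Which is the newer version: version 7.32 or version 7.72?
version 7.72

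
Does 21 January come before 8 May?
Yes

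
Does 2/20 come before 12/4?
Yes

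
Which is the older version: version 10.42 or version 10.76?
version 10.42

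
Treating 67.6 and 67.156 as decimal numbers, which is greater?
67.6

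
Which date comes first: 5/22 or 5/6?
5/6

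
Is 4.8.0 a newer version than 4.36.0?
No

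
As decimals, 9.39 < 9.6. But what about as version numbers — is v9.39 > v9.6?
True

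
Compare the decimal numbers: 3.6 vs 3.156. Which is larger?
3.6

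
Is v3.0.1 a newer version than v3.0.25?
No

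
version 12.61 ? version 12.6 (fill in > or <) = >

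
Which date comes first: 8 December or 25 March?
25 March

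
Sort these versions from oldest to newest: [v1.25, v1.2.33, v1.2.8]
[v1.2.8, v1.2.33, v1.25]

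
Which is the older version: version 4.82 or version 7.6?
version 4.82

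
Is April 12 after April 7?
Yes. Day 12 comes after day 7 in April — this is a date comparison, not a decimal one (the decimal 4.12 would be smaller than 4.7).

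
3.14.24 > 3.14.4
True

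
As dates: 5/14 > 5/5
True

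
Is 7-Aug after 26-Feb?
Yes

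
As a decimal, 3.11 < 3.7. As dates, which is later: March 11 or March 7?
March 11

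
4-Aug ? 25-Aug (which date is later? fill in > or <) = <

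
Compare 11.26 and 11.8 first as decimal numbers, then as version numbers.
As decimals: 11.26 < 11.8. As versions: v11.26 > v11.8 (minor version 26 > 8).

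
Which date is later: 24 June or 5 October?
5 October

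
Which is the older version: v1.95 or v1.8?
v1.8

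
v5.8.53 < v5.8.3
False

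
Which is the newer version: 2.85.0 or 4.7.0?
4.7.0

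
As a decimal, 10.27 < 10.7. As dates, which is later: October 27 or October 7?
October 27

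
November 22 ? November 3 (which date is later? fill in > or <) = >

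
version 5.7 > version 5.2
True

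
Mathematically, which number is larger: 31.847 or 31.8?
31.847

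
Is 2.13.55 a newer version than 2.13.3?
Yes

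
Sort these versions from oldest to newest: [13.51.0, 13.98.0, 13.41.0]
[13.41.0, 13.51.0, 13.98.0]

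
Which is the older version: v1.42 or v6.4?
v1.42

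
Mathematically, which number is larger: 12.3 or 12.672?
12.672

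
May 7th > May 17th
False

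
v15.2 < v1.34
False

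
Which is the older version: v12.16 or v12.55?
v12.16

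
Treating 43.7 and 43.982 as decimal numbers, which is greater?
43.982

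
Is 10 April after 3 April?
Yes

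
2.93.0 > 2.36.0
True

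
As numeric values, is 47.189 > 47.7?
False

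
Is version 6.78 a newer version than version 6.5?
Yes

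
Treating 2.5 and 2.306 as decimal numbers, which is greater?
2.5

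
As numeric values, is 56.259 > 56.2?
True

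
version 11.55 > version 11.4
True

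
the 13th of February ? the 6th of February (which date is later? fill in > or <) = >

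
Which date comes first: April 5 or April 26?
April 5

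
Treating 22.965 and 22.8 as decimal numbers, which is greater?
22.965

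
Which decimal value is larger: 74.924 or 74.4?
74.924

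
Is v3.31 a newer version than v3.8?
Yes. Version numbers are compared segment by segment as integers, not as decimals: minor version 31 > 8, so v3.31 > v3.8 (even though the decimal 3.31 < 3.8).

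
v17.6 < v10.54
False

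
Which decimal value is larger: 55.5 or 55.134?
55.5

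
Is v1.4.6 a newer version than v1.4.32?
No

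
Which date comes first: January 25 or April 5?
January 25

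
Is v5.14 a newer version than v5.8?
Yes. Version numbers are compared segment by segment as integers, not as decimals: minor version 14 > 8, so v5.14 > v5.8 (even though the decimal 5.14 < 5.8).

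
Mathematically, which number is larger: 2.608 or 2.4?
2.608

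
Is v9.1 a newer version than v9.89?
No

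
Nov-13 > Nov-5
True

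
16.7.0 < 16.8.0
True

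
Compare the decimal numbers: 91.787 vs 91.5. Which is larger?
91.787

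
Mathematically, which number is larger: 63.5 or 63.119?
63.5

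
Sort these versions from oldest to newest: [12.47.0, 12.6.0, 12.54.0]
[12.6.0, 12.47.0, 12.54.0]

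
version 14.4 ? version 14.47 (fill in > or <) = <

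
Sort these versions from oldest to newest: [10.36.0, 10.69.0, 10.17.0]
[10.17.0, 10.36.0, 10.69.0]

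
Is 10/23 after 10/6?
Yes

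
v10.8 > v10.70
False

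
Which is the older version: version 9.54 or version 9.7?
version 9.7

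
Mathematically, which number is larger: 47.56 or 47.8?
47.8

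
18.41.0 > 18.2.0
True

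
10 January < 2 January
False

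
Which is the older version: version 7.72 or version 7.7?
version 7.7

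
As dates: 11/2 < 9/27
False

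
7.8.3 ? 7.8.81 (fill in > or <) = <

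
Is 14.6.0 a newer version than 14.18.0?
No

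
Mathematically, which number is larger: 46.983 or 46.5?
46.983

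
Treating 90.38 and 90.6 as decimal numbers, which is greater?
90.6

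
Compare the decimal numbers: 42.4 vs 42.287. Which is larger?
42.4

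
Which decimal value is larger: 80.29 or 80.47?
80.47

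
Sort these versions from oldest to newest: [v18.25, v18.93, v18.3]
[v18.3, v18.25, v18.93]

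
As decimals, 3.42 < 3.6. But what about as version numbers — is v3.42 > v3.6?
True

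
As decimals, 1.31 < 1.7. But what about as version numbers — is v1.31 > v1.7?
True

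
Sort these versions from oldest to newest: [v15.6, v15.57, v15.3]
[v15.3, v15.6, v15.57]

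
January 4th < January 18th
True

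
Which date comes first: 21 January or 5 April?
21 January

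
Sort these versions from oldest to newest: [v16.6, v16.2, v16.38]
[v16.2, v16.6, v16.38]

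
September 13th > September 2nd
True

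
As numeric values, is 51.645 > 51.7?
False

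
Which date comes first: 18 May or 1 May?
1 May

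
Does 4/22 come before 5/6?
Yes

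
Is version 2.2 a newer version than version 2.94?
No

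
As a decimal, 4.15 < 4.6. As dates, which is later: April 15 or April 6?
April 15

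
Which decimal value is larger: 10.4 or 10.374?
10.4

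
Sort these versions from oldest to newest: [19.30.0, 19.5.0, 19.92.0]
[19.5.0, 19.30.0, 19.92.0]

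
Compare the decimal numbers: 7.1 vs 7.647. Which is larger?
7.647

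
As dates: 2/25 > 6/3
False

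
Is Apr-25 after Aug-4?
No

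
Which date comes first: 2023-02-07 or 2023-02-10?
2023-02-07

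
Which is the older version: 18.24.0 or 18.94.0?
18.24.0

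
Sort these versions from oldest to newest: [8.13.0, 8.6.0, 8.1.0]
[8.1.0, 8.6.0, 8.13.0]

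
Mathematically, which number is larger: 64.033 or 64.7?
64.7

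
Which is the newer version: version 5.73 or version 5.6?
version 5.73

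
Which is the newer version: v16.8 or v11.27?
v16.8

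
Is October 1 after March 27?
Yes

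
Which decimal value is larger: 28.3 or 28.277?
28.3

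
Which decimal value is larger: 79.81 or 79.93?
79.93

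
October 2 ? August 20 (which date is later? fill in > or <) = >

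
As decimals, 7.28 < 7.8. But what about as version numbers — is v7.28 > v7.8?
True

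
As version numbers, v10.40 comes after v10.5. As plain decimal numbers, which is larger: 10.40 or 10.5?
10.5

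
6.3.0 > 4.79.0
True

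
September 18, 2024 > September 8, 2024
True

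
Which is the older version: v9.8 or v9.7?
v9.7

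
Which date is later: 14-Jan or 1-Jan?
14-Jan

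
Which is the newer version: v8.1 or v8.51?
v8.51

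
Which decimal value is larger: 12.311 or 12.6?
12.6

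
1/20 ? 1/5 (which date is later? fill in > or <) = >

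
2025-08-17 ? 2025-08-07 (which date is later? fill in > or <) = >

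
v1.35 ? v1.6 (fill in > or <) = >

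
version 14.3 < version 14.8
True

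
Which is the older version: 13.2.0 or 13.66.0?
13.2.0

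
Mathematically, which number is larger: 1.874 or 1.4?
1.874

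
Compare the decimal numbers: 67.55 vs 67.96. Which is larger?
67.96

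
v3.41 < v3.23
False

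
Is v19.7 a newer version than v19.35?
No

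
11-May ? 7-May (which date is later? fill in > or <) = >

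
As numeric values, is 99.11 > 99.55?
False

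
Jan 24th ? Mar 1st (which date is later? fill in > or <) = <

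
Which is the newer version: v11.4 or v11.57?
v11.57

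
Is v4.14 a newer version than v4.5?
Yes. Version numbers are compared segment by segment as integers, not as decimals: minor version 14 > 5, so v4.14 > v4.5 (even though the decimal 4.14 < 4.5).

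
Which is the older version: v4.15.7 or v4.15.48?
v4.15.7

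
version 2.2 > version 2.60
False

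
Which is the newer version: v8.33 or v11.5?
v11.5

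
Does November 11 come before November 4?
No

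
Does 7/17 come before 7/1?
No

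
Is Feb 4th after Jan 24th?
Yes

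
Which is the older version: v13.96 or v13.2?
v13.2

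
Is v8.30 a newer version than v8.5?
Yes. Version numbers are compared segment by segment as integers, not as decimals: minor version 30 > 5, so v8.30 > v8.5 (even though the decimal 8.30 < 8.5).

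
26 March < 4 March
False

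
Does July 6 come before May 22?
No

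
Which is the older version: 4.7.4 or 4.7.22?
4.7.4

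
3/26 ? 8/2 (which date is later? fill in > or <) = <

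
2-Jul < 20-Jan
False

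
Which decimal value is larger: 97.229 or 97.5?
97.5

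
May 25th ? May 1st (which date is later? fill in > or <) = >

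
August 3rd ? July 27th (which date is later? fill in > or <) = >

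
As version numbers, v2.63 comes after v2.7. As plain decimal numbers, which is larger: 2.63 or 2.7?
2.7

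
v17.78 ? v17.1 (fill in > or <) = >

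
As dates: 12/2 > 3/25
True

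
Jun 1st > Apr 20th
True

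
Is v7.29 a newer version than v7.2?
Yes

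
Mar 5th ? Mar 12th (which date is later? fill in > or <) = <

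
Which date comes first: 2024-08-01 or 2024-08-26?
2024-08-01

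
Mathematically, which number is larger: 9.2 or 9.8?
9.8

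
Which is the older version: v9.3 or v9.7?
v9.3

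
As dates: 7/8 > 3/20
True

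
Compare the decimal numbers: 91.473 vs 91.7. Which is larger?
91.7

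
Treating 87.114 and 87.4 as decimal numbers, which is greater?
87.4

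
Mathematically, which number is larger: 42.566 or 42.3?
42.566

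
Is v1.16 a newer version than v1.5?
Yes. Version numbers are compared segment by segment as integers, not as decimals: minor version 16 > 5, so v1.16 > v1.5 (even though the decimal 1.16 < 1.5).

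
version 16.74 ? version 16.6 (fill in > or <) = >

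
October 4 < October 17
True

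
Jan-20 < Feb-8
True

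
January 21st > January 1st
True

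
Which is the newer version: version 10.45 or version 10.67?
version 10.67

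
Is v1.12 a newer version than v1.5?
Yes. Version numbers are compared segment by segment as integers, not as decimals: minor version 12 > 5, so v1.12 > v1.5 (even though the decimal 1.12 < 1.5).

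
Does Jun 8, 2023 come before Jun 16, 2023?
Yes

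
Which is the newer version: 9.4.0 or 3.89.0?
9.4.0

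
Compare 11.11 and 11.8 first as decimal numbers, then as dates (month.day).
As decimals: 11.11 < 11.8. As dates: 11/11 is later than 11/8 (day 11 > day 8).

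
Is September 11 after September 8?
Yes. Day 11 comes after day 8 in September — this is a date comparison, not a decimal one (the decimal 9.11 would be smaller than 9.8).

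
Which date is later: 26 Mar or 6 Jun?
6 Jun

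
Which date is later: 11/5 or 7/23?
11/5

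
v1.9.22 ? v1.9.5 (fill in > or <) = >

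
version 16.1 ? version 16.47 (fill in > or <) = <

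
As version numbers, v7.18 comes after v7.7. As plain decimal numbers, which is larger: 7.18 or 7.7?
7.7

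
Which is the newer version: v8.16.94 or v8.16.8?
v8.16.94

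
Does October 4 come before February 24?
No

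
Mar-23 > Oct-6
False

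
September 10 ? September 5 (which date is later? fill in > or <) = >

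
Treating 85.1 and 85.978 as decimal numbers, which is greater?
85.978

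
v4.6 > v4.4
True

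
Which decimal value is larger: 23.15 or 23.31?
23.31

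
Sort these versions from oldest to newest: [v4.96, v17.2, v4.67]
[v4.67, v4.96, v17.2]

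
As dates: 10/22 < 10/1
False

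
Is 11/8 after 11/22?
No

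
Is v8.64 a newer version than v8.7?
Yes. Version numbers are compared segment by segment as integers, not as decimals: minor version 64 > 7, so v8.64 > v8.7 (even though the decimal 8.64 < 8.7).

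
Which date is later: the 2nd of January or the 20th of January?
the 20th of January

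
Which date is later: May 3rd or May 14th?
May 14th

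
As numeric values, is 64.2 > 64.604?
False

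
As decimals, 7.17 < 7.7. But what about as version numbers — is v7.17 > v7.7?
True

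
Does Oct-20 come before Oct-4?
No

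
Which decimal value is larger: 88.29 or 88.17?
88.29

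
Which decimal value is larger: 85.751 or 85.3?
85.751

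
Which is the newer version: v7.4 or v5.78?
v7.4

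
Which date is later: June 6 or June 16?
June 16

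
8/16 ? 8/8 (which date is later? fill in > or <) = >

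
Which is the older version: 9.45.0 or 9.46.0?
9.45.0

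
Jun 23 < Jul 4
True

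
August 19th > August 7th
True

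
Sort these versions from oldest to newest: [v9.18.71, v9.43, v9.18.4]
[v9.18.4, v9.18.71, v9.43]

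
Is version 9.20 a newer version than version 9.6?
Yes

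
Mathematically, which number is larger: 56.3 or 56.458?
56.458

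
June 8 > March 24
True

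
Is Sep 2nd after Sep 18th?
No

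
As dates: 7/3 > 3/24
True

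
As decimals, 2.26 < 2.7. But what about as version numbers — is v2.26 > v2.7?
True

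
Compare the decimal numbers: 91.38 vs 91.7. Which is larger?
91.7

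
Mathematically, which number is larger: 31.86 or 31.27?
31.86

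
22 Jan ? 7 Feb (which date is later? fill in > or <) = <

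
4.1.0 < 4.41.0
True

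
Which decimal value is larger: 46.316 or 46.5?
46.5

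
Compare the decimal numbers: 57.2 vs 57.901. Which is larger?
57.901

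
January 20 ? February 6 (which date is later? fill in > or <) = <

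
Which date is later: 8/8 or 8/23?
8/23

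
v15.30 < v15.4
False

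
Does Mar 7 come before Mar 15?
Yes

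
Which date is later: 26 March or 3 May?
3 May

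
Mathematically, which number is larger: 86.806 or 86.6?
86.806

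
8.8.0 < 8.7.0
False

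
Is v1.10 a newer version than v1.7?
Yes. Version numbers are compared segment by segment as integers, not as decimals: minor version 10 > 7, so v1.10 > v1.7 (even though the decimal 1.10 < 1.7).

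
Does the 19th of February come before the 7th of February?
No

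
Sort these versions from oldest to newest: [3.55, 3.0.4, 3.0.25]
[3.0.4, 3.0.25, 3.55]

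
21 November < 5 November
False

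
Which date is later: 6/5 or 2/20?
6/5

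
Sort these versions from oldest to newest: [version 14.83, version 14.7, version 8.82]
[version 8.82, version 14.7, version 14.83]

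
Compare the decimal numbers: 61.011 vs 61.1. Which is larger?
61.1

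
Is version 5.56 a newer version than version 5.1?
Yes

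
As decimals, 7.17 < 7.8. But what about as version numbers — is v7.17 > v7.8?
True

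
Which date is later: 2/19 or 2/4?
2/19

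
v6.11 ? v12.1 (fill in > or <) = <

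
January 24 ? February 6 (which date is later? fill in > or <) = <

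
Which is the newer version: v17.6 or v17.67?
v17.67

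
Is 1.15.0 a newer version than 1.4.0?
Yes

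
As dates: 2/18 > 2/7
True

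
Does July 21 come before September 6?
Yes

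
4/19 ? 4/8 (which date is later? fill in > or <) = >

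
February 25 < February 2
False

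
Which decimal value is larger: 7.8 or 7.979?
7.979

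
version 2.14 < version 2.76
True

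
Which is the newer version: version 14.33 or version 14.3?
version 14.33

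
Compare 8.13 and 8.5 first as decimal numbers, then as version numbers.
As decimals: 8.13 < 8.5. As versions: v8.13 > v8.5 (minor version 13 > 5).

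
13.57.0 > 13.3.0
True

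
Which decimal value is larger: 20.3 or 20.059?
20.3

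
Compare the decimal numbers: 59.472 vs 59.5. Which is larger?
59.5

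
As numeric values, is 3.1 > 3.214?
False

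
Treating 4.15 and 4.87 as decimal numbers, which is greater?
4.87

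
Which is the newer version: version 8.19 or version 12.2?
version 12.2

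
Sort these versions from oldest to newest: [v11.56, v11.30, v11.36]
[v11.30, v11.36, v11.56]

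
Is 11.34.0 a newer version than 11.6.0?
Yes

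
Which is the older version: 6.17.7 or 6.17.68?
6.17.7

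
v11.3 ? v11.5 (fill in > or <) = <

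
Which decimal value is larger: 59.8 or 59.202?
59.8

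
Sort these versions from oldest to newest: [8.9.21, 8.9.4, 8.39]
[8.9.4, 8.9.21, 8.39]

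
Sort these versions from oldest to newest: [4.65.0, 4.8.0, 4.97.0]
[4.8.0, 4.65.0, 4.97.0]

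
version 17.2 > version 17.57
False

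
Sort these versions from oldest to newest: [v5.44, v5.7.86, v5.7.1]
[v5.7.1, v5.7.86, v5.44]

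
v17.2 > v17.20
False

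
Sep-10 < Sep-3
False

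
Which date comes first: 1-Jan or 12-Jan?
1-Jan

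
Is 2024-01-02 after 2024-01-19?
No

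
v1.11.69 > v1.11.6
True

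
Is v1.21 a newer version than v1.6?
Yes. Version numbers are compared segment by segment as integers, not as decimals: minor version 21 > 6, so v1.21 > v1.6 (even though the decimal 1.21 < 1.6).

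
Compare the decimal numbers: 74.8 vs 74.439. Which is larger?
74.8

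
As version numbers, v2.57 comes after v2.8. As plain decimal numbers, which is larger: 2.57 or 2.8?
2.8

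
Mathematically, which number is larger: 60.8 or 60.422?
60.8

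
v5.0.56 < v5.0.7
False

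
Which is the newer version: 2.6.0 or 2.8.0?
2.8.0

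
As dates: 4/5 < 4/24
True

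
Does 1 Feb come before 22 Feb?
Yes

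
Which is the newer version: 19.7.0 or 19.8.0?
19.8.0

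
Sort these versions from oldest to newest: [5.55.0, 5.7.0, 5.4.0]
[5.4.0, 5.7.0, 5.55.0]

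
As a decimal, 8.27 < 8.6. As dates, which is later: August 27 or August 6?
August 27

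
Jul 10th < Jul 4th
False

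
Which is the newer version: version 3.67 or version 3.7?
version 3.67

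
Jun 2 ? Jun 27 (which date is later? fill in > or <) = <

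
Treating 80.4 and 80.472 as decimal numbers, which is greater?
80.472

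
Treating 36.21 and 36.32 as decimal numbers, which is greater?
36.32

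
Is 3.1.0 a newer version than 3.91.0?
No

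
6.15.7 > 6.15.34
False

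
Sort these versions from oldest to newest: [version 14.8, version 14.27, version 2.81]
[version 2.81, version 14.8, version 14.27]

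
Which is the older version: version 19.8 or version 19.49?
version 19.8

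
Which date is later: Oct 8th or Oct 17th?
Oct 17th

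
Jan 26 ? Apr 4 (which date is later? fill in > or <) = <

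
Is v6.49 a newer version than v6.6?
Yes. Version numbers are compared segment by segment as integers, not as decimals: minor version 49 > 6, so v6.49 > v6.6 (even though the decimal 6.49 < 6.6).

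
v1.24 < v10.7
True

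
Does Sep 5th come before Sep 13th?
Yes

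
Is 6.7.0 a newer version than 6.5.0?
Yes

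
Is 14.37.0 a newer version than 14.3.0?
Yes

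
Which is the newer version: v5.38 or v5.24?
v5.38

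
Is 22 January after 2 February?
No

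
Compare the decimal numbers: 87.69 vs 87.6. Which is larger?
87.69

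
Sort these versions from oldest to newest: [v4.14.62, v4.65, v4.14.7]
[v4.14.7, v4.14.62, v4.65]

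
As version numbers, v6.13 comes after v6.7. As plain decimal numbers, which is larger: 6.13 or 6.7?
6.7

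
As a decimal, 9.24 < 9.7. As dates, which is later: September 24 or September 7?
September 24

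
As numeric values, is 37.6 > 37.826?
False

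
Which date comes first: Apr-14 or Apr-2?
Apr-2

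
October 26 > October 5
True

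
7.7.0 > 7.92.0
False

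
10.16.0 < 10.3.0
False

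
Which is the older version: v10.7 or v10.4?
v10.4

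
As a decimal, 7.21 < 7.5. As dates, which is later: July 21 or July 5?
July 21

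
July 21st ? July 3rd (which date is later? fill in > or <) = >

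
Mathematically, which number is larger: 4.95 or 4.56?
4.95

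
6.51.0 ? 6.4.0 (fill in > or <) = >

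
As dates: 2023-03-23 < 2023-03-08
False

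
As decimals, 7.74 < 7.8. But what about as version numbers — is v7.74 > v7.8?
True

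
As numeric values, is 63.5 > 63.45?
True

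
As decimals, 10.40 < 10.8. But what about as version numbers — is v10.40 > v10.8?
True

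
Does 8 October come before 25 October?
Yes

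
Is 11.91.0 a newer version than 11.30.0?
Yes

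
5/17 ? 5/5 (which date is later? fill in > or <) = >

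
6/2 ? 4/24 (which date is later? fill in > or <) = >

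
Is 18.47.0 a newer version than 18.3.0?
Yes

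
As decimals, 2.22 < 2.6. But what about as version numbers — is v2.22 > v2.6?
True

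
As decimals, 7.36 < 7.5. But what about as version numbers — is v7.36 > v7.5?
True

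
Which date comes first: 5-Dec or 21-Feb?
21-Feb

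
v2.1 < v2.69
True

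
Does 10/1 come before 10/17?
Yes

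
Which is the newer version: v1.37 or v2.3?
v2.3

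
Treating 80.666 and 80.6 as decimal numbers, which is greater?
80.666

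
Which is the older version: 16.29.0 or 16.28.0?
16.28.0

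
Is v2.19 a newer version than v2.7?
Yes. Version numbers are compared segment by segment as integers, not as decimals: minor version 19 > 7, so v2.19 > v2.7 (even though the decimal 2.19 < 2.7).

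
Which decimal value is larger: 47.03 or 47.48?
47.48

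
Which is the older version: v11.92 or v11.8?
v11.8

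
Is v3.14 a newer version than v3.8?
Yes. Version numbers are compared segment by segment as integers, not as decimals: minor version 14 > 8, so v3.14 > v3.8 (even though the decimal 3.14 < 3.8).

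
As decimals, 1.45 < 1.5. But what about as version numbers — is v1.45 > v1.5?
True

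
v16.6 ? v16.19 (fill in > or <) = <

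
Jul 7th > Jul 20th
False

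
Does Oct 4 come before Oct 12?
Yes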